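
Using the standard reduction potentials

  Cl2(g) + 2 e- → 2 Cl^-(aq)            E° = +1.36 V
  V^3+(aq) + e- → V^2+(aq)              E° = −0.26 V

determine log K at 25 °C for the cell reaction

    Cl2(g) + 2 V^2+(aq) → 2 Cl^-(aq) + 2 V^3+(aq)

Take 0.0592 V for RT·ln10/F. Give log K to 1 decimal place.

log K = 54.7

The Cl₂/Cl⁻ couple is reduced (cathode); E°cell = +1.36 − (−0.26) = +1.62 V with n = 2.
At equilibrium E = 0, so log K = nE°cell / 0.0592 = (2)(+1.62) / 0.0592 = 54.7.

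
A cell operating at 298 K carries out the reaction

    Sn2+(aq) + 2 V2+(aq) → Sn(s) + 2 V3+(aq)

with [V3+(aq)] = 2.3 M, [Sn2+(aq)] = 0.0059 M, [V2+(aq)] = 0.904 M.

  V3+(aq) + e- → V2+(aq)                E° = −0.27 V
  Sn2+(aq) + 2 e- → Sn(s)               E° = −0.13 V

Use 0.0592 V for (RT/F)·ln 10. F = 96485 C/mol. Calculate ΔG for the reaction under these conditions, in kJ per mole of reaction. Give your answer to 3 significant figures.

E°cell = −0.13 − (−0.27) = +0.14 V; the balanced reaction transfers n = 2 electrons.
Q = [V3+(aq)]^2 / ([Sn2+(aq)]·[V2+(aq)]^2) = 1.1×10^3, so log Q = 3.040 and E = +0.14 − (0.0592/2)(3.040) = +0.0500 V.
ΔG = −nFE = −(2)(96485)(+0.0500) J/mol = −9.65 kJ/mol.

−9.65 kJ/mol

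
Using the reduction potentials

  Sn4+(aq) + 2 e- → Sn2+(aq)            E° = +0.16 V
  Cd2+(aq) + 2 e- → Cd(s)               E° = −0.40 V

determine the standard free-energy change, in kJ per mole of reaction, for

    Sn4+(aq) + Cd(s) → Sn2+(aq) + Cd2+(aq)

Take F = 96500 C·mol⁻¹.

−108 kJ/mol

In the reaction as written Sn4+(aq) is reduced, so the Sn⁴⁺/Sn²⁺ couple is the cathode and Cd²⁺/Cd is the anode.
E°cell = +0.16 − (−0.40) = +0.56 V; balancing electrons gives n = 2.
ΔG° = −nFE°cell = −(2)(96500)(+0.56) J/mol = −108 kJ/mol.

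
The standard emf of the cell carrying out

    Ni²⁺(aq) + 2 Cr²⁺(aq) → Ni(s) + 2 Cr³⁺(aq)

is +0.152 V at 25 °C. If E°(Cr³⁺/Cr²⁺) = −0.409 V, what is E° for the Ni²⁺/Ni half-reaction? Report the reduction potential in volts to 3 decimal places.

−0.257 V

In the reaction as written the Ni²⁺/Ni couple is reduced (cathode) and Cr³⁺/Cr²⁺ is oxidized (anode), so E°cell = E°(Ni²⁺/Ni) − E°(Cr³⁺/Cr²⁺).
E°(Ni²⁺/Ni) = E°cell + E°(anode) = +0.152 + (−0.409) = −0.257 V.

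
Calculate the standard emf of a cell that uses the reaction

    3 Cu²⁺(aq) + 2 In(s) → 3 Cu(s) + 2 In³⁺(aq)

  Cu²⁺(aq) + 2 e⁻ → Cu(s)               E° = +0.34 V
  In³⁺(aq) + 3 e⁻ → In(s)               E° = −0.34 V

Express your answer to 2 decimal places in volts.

+0.68 V

Cu²⁺(aq) gains electrons, so the Cu²⁺/Cu couple is the cathode; the In³⁺/In couple is the anode.
E°cell = E°(cathode) − E°(anode) = +0.34 − (−0.34) = +0.68 V.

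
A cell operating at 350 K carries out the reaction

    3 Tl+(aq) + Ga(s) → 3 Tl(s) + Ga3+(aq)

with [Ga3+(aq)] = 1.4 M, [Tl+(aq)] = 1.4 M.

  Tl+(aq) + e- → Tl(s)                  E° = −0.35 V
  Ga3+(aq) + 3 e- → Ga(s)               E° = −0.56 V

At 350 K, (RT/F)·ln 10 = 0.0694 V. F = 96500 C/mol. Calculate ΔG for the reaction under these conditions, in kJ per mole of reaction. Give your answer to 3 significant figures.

The standard cell potential is −0.35 − (−0.56) = +0.21 V, with n = 3 electrons in the balanced equation.
Q = [Ga3+(aq)] / [Tl+(aq)]^3 = 0.51, so log Q = −0.292 and E = +0.21 − (0.0694/3)(−0.292) = +0.2168 V.
Finally ΔG = −nFE = −(3)(96500 C/mol)(+0.2168 V) = −62.8 kJ/mol.

−62.8 kJ/mol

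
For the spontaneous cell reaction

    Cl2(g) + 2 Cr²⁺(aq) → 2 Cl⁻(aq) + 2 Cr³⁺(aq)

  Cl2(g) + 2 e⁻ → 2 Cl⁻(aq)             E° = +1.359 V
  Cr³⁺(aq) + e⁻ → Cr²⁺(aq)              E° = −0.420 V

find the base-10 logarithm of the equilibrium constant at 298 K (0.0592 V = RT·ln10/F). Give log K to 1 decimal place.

log K = 60.1

The Cl₂/Cl⁻ couple is reduced (cathode); E°cell = +1.359 − (−0.420) = +1.779 V with n = 2.
At equilibrium E = 0, so log K = nE°cell / 0.0592 = (2)(+1.779) / 0.0592 = 60.1.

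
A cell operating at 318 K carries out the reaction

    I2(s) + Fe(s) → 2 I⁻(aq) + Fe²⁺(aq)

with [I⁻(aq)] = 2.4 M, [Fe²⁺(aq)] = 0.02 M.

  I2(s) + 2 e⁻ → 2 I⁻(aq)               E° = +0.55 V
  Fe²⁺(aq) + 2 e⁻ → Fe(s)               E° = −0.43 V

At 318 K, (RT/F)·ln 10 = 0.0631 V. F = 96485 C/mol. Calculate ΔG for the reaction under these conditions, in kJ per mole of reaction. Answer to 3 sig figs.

−195 kJ/mol

The standard cell potential is +0.55 − (−0.43) = +0.98 V, with n = 2 electrons in the balanced equation.
Here Q = [I⁻(aq)]^2·[Fe²⁺(aq)] = 0.115 (log Q = −0.939), giving E = +0.98 − (0.0631/2)·(−0.939) = +1.0096 V.
ΔG = −nFE = −(2)(96485)(+1.0096) J/mol = −195 kJ/mol.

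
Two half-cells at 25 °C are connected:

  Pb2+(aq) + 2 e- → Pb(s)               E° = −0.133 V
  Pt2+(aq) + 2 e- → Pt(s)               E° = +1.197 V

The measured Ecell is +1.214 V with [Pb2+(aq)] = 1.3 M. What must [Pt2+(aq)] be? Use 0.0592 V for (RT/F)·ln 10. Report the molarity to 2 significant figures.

The Pt²⁺/Pt couple has the larger reduction potential, so it is the cathode: E°cell = +1.197 − (−0.133) = +1.330 V and n = 2.
From the Nernst equation, log Q = n(E° − E)/0.0592 = 2·(+1.330 − (+1.214))/0.0592 = 3.919.
For Pt2+(aq) + Pb(s) → Pt(s) + Pb2+(aq), the reaction quotient is Q = [Pb2+(aq)] / [Pt2+(aq)].
Substituting the known concentrations and solving, log [Pt2+(aq)] = −3.805 and [Pt2+(aq)] = 0.00016 M.

0.00016 M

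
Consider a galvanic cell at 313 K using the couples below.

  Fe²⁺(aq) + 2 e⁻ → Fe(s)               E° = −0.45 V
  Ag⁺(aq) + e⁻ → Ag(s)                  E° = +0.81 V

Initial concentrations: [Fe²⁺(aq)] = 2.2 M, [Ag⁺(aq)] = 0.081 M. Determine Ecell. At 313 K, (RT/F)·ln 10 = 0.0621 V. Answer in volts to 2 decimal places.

+1.18 V

The Ag⁺/Ag couple has the more positive E°, so it is the cathode; Fe²⁺/Fe is the anode.
E°cell = E°cat − E°an = +0.81 − (−0.45) = +1.26 V; n = 2.
Balancing gives 2 Ag⁺(aq) + Fe(s) → 2 Ag(s) + Fe²⁺(aq); hence Q = [Fe²⁺(aq)] / [Ag⁺(aq)]^2 = 335 (log Q = 2.525).
Applying E = E° − (RT ln10/nF)·log Q gives +1.26 − (0.0621/2)(2.525) = +1.18 V.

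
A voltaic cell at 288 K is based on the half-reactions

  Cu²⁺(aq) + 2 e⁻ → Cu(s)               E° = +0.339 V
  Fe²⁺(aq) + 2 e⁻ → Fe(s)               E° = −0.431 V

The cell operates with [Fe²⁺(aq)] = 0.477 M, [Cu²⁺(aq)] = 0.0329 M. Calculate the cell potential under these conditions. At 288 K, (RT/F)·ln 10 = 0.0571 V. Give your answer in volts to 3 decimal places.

Cu²⁺/Cu is reduced (cathode, E° = +0.339 V) and Fe²⁺/Fe is oxidized (anode).
E°cell = +0.339 − (−0.431) = +0.770 V, with n = 2 electrons transferred.
Balancing gives Cu²⁺(aq) + Fe(s) → Cu(s) + Fe²⁺(aq); hence Q = [Fe²⁺(aq)] / [Cu²⁺(aq)] = 14.5 (log Q = 1.161).
Applying E = E° − (RT ln10/nF)·log Q gives +0.770 − (0.0571/2)(1.161) = +0.737 V.

+0.737 V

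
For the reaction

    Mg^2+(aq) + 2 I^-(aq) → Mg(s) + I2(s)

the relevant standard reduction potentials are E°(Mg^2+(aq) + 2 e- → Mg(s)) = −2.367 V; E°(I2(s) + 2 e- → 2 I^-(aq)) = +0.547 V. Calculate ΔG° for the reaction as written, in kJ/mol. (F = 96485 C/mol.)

+562 kJ/mol

In the reaction as written Mg^2+(aq) is reduced, so the Mg²⁺/Mg couple is the cathode and I₂/I⁻ is the anode.
E°cell = −2.367 − (+0.547) = −2.914 V; balancing electrons gives n = 2.
ΔG° = −nFE°cell = −(2)(96485)(−2.914) J/mol = +562 kJ/mol.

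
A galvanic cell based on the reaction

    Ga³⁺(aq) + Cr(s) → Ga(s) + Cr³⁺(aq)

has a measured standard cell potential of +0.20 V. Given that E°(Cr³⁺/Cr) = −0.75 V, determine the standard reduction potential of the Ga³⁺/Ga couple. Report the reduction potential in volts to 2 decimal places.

−0.55 V

In the reaction as written the Ga³⁺/Ga couple is reduced (cathode) and Cr³⁺/Cr is oxidized (anode), so E°cell = E°(Ga³⁺/Ga) − E°(Cr³⁺/Cr).
E°(Ga³⁺/Ga) = E°cell + E°(anode) = +0.20 + (−0.75) = −0.55 V.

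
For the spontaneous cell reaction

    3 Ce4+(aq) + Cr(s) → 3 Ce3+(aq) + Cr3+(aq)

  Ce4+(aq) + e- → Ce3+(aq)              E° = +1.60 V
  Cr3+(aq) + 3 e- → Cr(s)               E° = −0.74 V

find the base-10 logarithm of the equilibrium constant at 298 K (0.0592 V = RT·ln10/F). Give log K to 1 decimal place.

log K = 118.6

The Ce⁴⁺/Ce³⁺ couple is reduced (cathode); E°cell = +1.60 − (−0.74) = +2.34 V with n = 3.
At equilibrium E = 0, so log K = nE°cell / 0.0592 = (3)(+2.34) / 0.0592 = 118.6.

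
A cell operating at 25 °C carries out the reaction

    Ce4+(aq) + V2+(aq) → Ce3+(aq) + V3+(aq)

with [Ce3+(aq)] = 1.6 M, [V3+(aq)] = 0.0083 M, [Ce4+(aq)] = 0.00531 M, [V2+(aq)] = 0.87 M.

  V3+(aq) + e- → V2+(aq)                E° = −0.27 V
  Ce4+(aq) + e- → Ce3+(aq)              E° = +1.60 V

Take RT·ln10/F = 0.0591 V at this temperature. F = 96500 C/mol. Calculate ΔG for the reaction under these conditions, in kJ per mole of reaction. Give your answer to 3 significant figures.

The standard cell potential is +1.60 − (−0.27) = +1.87 V, with n = 1 electron in the balanced equation.
Q = ([Ce3+(aq)]·[V3+(aq)]) / ([Ce4+(aq)]·[V2+(aq)]) = 2.87, so log Q = 0.459 and E = +1.87 − (0.0591/1)(0.459) = +1.8429 V.
Finally ΔG = −nFE = −(1)(96500 C/mol)(+1.8429 V) = −178 kJ/mol.

−178 kJ/mol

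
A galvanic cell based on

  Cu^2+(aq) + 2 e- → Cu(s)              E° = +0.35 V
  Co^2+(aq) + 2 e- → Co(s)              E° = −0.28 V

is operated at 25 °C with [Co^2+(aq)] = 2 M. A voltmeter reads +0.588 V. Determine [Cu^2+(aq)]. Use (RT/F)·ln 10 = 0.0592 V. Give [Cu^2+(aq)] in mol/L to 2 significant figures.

With Cu²⁺/Cu at the cathode and Co²⁺/Co at the anode, E°cell = +0.35 − (−0.28) = +0.63 V (n = 2).
Rearranging E = E° − (0.0592/n)·log Q gives log Q = 2(+0.63 − (+0.588))/0.0592 = 1.419.
The balanced reaction is Cu^2+(aq) + Co(s) → Cu(s) + Co^2+(aq), so Q = [Co^2+(aq)] / [Cu^2+(aq)].
Isolating [Cu^2+(aq)] in Q = 10^{1.419} yields log [Cu^2+(aq)] = −1.118, i.e. 0.076 M.

0.076 M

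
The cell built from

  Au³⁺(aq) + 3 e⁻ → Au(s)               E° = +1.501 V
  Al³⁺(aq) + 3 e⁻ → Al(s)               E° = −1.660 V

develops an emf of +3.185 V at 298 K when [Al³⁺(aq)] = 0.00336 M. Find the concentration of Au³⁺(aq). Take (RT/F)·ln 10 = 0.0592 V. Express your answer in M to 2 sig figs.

0.055 M

Au³⁺/Au is the cathode (higher E°); E°cell = +1.501 − (−1.660) = +3.161 V with n = 3.
Rearranging E = E° − (0.0592/n)·log Q gives log Q = 3(+3.161 − (+3.185))/0.0592 = −1.216.
For Au³⁺(aq) + Al(s) → Au(s) + Al³⁺(aq), the reaction quotient is Q = [Al³⁺(aq)] / [Au³⁺(aq)].
Substituting the known concentrations and solving, log [Au³⁺(aq)] = −1.258 and [Au³⁺(aq)] = 0.055 M.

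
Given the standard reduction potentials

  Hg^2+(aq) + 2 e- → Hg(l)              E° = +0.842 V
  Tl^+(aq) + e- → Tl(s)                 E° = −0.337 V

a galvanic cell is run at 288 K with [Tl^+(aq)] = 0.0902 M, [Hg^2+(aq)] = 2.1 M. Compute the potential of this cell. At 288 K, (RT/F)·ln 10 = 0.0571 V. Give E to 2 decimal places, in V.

Since E°(Hg²⁺/Hg) > E°(Tl⁺/Tl), Hg²⁺/Hg serves as the cathode.
The standard potential is +0.842 − (−0.337) = +1.179 V and the balanced reaction transfers n = 2 electrons.
For the overall reaction Hg^2+(aq) + 2 Tl(s) → Hg(l) + 2 Tl^+(aq), Q = [Tl^+(aq)]^2 / [Hg^2+(aq)] = 0.00387, giving log Q = −2.412.
By the Nernst equation, E = +1.179 − (0.0571/2)·(−2.412) = +1.25 V.

+1.25 V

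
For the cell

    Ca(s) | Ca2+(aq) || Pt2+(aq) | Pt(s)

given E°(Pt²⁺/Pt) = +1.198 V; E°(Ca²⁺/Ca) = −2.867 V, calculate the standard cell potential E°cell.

+4.065 V

By convention the left-hand electrode in cell notation is the anode (oxidation) and the right-hand electrode is the cathode (reduction).
E°cell = E°(right) − E°(left) = +1.198 − (−2.867) = +4.065 V.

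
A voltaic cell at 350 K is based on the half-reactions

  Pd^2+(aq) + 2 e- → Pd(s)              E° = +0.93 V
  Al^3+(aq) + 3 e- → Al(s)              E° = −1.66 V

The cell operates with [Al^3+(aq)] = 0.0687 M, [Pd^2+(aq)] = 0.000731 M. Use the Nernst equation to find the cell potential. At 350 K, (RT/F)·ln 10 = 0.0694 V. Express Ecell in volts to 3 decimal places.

Since E°(Pd²⁺/Pd) > E°(Al³⁺/Al), Pd²⁺/Pd serves as the cathode.
E°cell = E°cat − E°an = +0.93 − (−1.66) = +2.59 V; n = 6.
The balanced reaction is 3 Pd^2+(aq) + 2 Al(s) → 3 Pd(s) + 2 Al^3+(aq), so Q = [Al^3+(aq)]^2 / [Pd^2+(aq)]^3 = 1.21×10^7 and log Q = 7.082.
By the Nernst equation, E = +2.59 − (0.0694/6)·(7.082) = +2.508 V.

+2.508 V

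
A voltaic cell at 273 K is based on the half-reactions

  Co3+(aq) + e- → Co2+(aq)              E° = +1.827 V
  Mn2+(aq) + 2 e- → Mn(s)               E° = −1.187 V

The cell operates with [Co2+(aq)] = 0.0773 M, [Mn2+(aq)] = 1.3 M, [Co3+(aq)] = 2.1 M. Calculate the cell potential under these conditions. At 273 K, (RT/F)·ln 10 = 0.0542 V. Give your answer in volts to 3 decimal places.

Since E°(Co³⁺/Co²⁺) > E°(Mn²⁺/Mn), Co³⁺/Co²⁺ serves as the cathode.
E°cell = +1.827 − (−1.187) = +3.014 V, with n = 2 electrons transferred.
The balanced reaction is 2 Co3+(aq) + Mn(s) → 2 Co2+(aq) + Mn2+(aq), so Q = ([Co2+(aq)]^2·[Mn2+(aq)]) / [Co3+(aq)]^2 = 0.00176 and log Q = −2.754.
E = E° − (0.0542/n)·log Q = +3.014 − (0.0542/2)(−2.754) = +3.089 V.

+3.089 V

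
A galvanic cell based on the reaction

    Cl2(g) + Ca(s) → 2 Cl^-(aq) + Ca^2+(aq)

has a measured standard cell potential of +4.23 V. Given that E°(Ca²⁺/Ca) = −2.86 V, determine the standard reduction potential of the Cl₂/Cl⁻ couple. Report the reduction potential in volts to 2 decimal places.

+1.37 V

In the reaction as written the Cl₂/Cl⁻ couple is reduced (cathode) and Ca²⁺/Ca is oxidized (anode), so E°cell = E°(Cl₂/Cl⁻) − E°(Ca²⁺/Ca).
E°(Cl₂/Cl⁻) = E°cell + E°(anode) = +4.23 + (−2.86) = +1.37 V.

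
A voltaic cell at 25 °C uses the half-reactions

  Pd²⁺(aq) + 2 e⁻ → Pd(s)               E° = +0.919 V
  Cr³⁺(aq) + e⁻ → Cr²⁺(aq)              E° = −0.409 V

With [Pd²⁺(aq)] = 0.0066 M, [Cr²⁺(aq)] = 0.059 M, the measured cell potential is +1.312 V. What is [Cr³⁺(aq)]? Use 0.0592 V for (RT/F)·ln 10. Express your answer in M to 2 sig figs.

With Pd²⁺/Pd at the cathode and Cr³⁺/Cr²⁺ at the anode, E°cell = +0.919 − (−0.409) = +1.328 V (n = 2).
From the Nernst equation, log Q = n(E° − E)/0.0592 = 2·(+1.328 − (+1.312))/0.0592 = 0.541.
For Pd²⁺(aq) + 2 Cr²⁺(aq) → Pd(s) + 2 Cr³⁺(aq), the reaction quotient is Q = [Cr³⁺(aq)]^2 / ([Pd²⁺(aq)]·[Cr²⁺(aq)]^2).
Substituting the known concentrations and solving, log [Cr³⁺(aq)] = −2.049 and [Cr³⁺(aq)] = 0.0089 M.

0.0089 M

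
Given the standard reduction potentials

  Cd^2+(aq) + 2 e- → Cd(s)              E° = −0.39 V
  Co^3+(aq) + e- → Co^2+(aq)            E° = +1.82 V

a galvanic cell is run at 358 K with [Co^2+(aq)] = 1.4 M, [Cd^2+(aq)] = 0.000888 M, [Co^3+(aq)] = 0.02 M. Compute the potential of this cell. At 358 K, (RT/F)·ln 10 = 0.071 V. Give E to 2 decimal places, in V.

+2.19 V

Since E°(Co³⁺/Co²⁺) > E°(Cd²⁺/Cd), Co³⁺/Co²⁺ serves as the cathode.
E°cell = +1.82 − (−0.39) = +2.21 V, with n = 2 electrons transferred.
For the overall reaction 2 Co^3+(aq) + Cd(s) → 2 Co^2+(aq) + Cd^2+(aq), Q = ([Co^2+(aq)]^2·[Cd^2+(aq)]) / [Co^3+(aq)]^2 = 4.35, giving log Q = 0.639.
By the Nernst equation, E = +2.21 − (0.071/2)·(0.639) = +2.19 V.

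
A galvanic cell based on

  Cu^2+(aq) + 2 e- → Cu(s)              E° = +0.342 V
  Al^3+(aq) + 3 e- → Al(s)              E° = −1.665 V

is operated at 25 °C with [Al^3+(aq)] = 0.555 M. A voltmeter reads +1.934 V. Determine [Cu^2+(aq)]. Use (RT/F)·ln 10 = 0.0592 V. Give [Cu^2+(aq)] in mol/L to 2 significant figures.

0.0023 M

The Cu²⁺/Cu couple has the larger reduction potential, so it is the cathode: E°cell = +0.342 − (−1.665) = +2.007 V and n = 6.
Since E = E° − (0.0592/n)·log Q, log Q = n(E° − E)/0.0592 = 7.399.
Balancing electrons gives 3 Cu^2+(aq) + 2 Al(s) → 3 Cu(s) + 2 Al^3+(aq); thus Q = [Al^3+(aq)]^2 / [Cu^2+(aq)]^3.
Substituting the known concentrations and solving, log [Cu^2+(aq)] = −2.637 and [Cu^2+(aq)] = 0.0023 M.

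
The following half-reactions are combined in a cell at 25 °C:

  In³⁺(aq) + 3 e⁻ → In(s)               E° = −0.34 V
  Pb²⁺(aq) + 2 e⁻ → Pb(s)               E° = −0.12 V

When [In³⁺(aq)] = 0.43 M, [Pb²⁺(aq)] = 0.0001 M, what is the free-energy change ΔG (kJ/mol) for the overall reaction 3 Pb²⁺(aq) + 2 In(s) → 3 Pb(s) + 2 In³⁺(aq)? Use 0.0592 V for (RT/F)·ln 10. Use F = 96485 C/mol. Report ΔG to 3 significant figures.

The standard cell potential is −0.12 − (−0.34) = +0.22 V, with n = 6 electrons in the balanced equation.
Here Q = [In³⁺(aq)]^2 / [Pb²⁺(aq)]^3 = 1.85×10^11 (log Q = 11.267), giving E = +0.22 − (0.0592/6)·(11.267) = +0.1088 V.
ΔG = −nFE = −(6)(96485)(+0.1088) J/mol = −63.0 kJ/mol.

−63.0 kJ/mol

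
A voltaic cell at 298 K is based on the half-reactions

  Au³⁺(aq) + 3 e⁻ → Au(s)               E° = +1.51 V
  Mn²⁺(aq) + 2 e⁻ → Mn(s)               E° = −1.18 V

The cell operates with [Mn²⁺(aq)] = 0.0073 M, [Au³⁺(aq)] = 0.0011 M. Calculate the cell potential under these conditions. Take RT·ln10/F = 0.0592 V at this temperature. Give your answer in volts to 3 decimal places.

The Au³⁺/Au couple has the more positive E°, so it is the cathode; Mn²⁺/Mn is the anode.
The standard potential is +1.51 − (−1.18) = +2.69 V and the balanced reaction transfers n = 6 electrons.
The balanced reaction is 2 Au³⁺(aq) + 3 Mn(s) → 2 Au(s) + 3 Mn²⁺(aq), so Q = [Mn²⁺(aq)]^3 / [Au³⁺(aq)]^2 = 0.322 and log Q = −0.493.
By the Nernst equation, E = +2.69 − (0.0592/6)·(−0.493) = +2.695 V.

+2.695 V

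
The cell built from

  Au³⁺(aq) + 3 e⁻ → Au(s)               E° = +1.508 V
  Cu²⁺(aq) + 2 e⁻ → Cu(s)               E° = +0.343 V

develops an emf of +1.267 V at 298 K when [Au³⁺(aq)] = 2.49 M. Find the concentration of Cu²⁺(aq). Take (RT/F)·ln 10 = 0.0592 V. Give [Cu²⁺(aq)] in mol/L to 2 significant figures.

The Au³⁺/Au couple has the larger reduction potential, so it is the cathode: E°cell = +1.508 − (+0.343) = +1.165 V and n = 6.
From the Nernst equation, log Q = n(E° − E)/0.0592 = 6·(+1.165 − (+1.267))/0.0592 = −10.338.
For 2 Au³⁺(aq) + 3 Cu(s) → 2 Au(s) + 3 Cu²⁺(aq), the reaction quotient is Q = [Cu²⁺(aq)]^3 / [Au³⁺(aq)]^2.
Isolating [Cu²⁺(aq)] in Q = 10^{−10.338} yields log [Cu²⁺(aq)] = −3.182, i.e. 0.00066 M.

0.00066 M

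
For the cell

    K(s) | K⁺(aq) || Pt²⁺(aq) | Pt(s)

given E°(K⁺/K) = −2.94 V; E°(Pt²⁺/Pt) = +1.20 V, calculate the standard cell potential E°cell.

+4.14 V

By convention the left-hand electrode in cell notation is the anode (oxidation) and the right-hand electrode is the cathode (reduction).
E°cell = E°(right) − E°(left) = +1.20 − (−2.94) = +4.14 V.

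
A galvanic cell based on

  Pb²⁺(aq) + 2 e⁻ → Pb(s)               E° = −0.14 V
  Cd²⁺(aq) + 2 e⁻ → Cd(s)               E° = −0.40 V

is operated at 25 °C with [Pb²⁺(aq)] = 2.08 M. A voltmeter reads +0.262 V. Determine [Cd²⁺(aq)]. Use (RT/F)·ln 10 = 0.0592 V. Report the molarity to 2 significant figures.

With Pb²⁺/Pb at the cathode and Cd²⁺/Cd at the anode, E°cell = −0.14 − (−0.40) = +0.26 V (n = 2).
From the Nernst equation, log Q = n(E° − E)/0.0592 = 2·(+0.26 − (+0.262))/0.0592 = −0.068.
For Pb²⁺(aq) + Cd(s) → Pb(s) + Cd²⁺(aq), the reaction quotient is Q = [Cd²⁺(aq)] / [Pb²⁺(aq)].
Solving for the unknown gives log [Cd²⁺(aq)] = 0.250, so [Cd²⁺(aq)] ≈ 1.8 M.

1.8 M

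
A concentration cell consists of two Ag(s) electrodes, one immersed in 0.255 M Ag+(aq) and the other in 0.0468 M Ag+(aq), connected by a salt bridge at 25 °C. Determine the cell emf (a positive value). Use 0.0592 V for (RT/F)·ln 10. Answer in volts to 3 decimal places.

0.044 V

For a concentration cell E°cell = 0, since both electrodes use the same couple.
The compartment with the higher Ag+(aq) concentration (0.255 M) acts as the cathode; ions are reduced there and produced at the dilute (0.0468 M) anode.
With n = 1, Ecell = −(0.0592/1)·log([dilute]/[conc]) = −(0.0592/1)·log(0.0468/0.255) = +0.044 V.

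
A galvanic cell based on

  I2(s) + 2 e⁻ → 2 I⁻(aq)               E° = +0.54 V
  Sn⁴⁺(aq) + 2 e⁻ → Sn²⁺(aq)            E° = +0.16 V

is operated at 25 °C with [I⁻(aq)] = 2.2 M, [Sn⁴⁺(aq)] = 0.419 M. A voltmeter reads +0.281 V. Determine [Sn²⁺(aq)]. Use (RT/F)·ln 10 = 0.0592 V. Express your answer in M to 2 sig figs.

With I₂/I⁻ at the cathode and Sn⁴⁺/Sn²⁺ at the anode, E°cell = +0.54 − (+0.16) = +0.38 V (n = 2).
Rearranging E = E° − (0.0592/n)·log Q gives log Q = 2(+0.38 − (+0.281))/0.0592 = 3.345.
Balancing electrons gives I2(s) + Sn²⁺(aq) → 2 I⁻(aq) + Sn⁴⁺(aq); thus Q = ([I⁻(aq)]^2·[Sn⁴⁺(aq)]) / [Sn²⁺(aq)].
Solving for the unknown gives log [Sn²⁺(aq)] = −3.038, so [Sn²⁺(aq)] ≈ 0.00092 M.

0.00092 M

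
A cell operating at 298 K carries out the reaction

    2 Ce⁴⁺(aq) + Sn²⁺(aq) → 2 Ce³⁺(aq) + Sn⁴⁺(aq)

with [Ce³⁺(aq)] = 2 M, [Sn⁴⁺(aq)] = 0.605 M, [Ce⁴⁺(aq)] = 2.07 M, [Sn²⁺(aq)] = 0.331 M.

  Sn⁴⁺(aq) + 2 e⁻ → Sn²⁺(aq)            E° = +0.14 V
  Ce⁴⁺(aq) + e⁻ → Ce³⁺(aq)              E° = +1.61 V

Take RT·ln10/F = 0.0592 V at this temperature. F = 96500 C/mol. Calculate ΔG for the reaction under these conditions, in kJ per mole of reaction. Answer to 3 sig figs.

With Ce⁴⁺/Ce³⁺ reduced at the cathode, E°cell = +1.61 − (+0.14) = +1.47 V and n = 2.
Here Q = ([Ce³⁺(aq)]^2·[Sn⁴⁺(aq)]) / ([Ce⁴⁺(aq)]^2·[Sn²⁺(aq)]) = 1.71 (log Q = 0.232), giving E = +1.47 − (0.0592/2)·(0.232) = +1.4631 V.
ΔG = −nFE = −(2)(96500)(+1.4631) J/mol = −282 kJ/mol.

−282 kJ/mol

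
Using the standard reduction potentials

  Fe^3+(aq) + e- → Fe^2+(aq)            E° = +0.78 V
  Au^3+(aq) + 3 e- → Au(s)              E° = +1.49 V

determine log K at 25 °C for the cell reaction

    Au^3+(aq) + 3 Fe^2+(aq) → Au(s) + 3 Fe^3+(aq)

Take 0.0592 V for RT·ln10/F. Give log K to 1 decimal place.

log K = 36.0

The Au³⁺/Au couple is reduced (cathode); E°cell = +1.49 − (+0.78) = +0.71 V with n = 3.
At equilibrium E = 0, so log K = nE°cell / 0.0592 = (3)(+0.71) / 0.0592 = 36.0.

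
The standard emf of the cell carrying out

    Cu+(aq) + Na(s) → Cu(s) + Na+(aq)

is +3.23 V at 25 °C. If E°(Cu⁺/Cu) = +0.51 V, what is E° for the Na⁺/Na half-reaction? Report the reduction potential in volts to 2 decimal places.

In the reaction as written the Cu⁺/Cu couple is reduced (cathode) and Na⁺/Na is oxidized (anode), so E°cell = E°(Cu⁺/Cu) − E°(Na⁺/Na).
E°(Na⁺/Na) = E°(cathode) − E°cell = +0.51 − (+3.23) = −2.72 V.

−2.72 V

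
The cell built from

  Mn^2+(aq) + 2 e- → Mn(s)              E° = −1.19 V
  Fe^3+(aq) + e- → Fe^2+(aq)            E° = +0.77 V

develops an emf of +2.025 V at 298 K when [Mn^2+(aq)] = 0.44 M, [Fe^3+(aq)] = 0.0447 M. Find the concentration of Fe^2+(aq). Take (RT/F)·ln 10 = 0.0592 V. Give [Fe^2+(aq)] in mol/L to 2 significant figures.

With Fe³⁺/Fe²⁺ at the cathode and Mn²⁺/Mn at the anode, E°cell = +0.77 − (−1.19) = +1.96 V (n = 2).
Rearranging E = E° − (0.0592/n)·log Q gives log Q = 2(+1.96 − (+2.025))/0.0592 = −2.196.
Balancing electrons gives 2 Fe^3+(aq) + Mn(s) → 2 Fe^2+(aq) + Mn^2+(aq); thus Q = ([Fe^2+(aq)]^2·[Mn^2+(aq)]) / [Fe^3+(aq)]^2.
Solving for the unknown gives log [Fe^2+(aq)] = −2.269, so [Fe^2+(aq)] ≈ 0.0054 M.

0.0054 M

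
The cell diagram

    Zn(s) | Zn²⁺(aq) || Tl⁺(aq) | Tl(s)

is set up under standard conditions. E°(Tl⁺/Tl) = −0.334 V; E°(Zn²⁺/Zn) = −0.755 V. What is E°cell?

+0.421 V

By convention the left-hand electrode in cell notation is the anode (oxidation) and the right-hand electrode is the cathode (reduction).
E°cell = E°(right) − E°(left) = −0.334 − (−0.755) = +0.421 V.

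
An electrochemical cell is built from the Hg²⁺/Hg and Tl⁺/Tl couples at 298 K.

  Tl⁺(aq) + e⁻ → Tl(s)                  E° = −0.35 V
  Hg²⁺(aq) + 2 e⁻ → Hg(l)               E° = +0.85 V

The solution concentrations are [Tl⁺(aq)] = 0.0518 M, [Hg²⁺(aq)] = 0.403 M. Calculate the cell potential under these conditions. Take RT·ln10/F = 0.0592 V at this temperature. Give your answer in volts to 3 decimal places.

The Hg²⁺/Hg couple has the more positive E°, so it is the cathode; Tl⁺/Tl is the anode.
E°cell = +0.85 − (−0.35) = +1.20 V, with n = 2 electrons transferred.
Balancing gives Hg²⁺(aq) + 2 Tl(s) → Hg(l) + 2 Tl⁺(aq); hence Q = [Tl⁺(aq)]^2 / [Hg²⁺(aq)] = 0.00666 (log Q = −2.177).
E = E° − (0.0592/n)·log Q = +1.20 − (0.0592/2)(−2.177) = +1.264 V.

+1.264 V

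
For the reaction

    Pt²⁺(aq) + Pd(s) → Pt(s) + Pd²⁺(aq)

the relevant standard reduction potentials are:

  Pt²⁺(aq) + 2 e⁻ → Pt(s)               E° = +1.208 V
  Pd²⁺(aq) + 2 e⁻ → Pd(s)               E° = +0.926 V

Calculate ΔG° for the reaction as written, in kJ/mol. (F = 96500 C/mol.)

−54.4 kJ/mol

In the reaction as written Pt²⁺(aq) is reduced, so the Pt²⁺/Pt couple is the cathode and Pd²⁺/Pd is the anode.
E°cell = +1.208 − (+0.926) = +0.282 V; balancing electrons gives n = 2.
ΔG° = −nFE°cell = −(2)(96500)(+0.282) J/mol = −54.4 kJ/mol.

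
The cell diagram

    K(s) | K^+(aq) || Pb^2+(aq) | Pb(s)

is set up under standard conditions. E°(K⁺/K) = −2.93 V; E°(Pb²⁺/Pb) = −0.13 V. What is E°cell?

By convention the left-hand electrode in cell notation is the anode (oxidation) and the right-hand electrode is the cathode (reduction).
E°cell = E°(right) − E°(left) = −0.13 − (−2.93) = +2.80 V.

+2.80 V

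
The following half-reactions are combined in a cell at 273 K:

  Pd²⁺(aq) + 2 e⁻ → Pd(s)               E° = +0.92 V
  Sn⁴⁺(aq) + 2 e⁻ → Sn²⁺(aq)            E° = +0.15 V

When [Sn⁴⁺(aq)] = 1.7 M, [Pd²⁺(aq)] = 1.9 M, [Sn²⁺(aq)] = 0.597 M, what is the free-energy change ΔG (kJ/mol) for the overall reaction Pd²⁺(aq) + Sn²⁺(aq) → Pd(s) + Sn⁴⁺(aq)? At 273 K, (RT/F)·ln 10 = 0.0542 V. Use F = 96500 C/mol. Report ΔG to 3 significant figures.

−148 kJ/mol

The standard cell potential is +0.92 − (+0.15) = +0.77 V, with n = 2 electrons in the balanced equation.
Here Q = [Sn⁴⁺(aq)] / ([Pd²⁺(aq)]·[Sn²⁺(aq)]) = 1.5 (log Q = 0.176), giving E = +0.77 − (0.0542/2)·(0.176) = +0.7652 V.
ΔG = −nFE = −(2)(96500)(+0.7652) J/mol = −148 kJ/mol.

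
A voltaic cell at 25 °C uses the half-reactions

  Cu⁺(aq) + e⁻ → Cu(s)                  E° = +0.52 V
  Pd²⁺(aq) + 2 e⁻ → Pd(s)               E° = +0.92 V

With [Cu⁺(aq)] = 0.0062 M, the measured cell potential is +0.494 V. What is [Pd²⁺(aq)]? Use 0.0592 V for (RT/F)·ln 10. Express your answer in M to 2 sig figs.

0.058 M

With Pd²⁺/Pd at the cathode and Cu⁺/Cu at the anode, E°cell = +0.92 − (+0.52) = +0.40 V (n = 2).
From the Nernst equation, log Q = n(E° − E)/0.0592 = 2·(+0.40 − (+0.494))/0.0592 = −3.176.
The balanced reaction is Pd²⁺(aq) + 2 Cu(s) → Pd(s) + 2 Cu⁺(aq), so Q = [Cu⁺(aq)]^2 / [Pd²⁺(aq)].
Substituting the known concentrations and solving, log [Pd²⁺(aq)] = −1.239 and [Pd²⁺(aq)] = 0.058 M.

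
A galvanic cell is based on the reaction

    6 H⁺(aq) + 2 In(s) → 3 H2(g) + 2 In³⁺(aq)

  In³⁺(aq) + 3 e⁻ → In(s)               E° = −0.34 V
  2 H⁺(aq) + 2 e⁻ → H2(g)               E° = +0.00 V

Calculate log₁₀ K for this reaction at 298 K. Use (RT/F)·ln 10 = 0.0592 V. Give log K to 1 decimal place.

The 2H⁺/H₂ couple is reduced (cathode); E°cell = +0.00 − (−0.34) = +0.34 V with n = 6.
At equilibrium E = 0, so log K = nE°cell / 0.0592 = (6)(+0.34) / 0.0592 = 34.5.

log K = 34.5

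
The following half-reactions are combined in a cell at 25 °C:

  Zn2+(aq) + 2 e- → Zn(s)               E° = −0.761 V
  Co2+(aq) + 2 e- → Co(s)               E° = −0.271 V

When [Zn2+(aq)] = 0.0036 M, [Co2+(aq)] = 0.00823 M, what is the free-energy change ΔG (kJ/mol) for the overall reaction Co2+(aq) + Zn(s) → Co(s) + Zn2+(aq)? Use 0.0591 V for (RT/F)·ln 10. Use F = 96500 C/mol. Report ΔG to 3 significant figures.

E°cell = −0.271 − (−0.761) = +0.490 V; the balanced reaction transfers n = 2 electrons.
The reaction quotient is [Zn2+(aq)] / [Co2+(aq)] = 0.437; by Nernst, E = +0.490 − (0.0591/2)(−0.359) = +0.5006 V.
Finally ΔG = −nFE = −(2)(96500 C/mol)(+0.5006 V) = −96.6 kJ/mol.

−96.6 kJ/mol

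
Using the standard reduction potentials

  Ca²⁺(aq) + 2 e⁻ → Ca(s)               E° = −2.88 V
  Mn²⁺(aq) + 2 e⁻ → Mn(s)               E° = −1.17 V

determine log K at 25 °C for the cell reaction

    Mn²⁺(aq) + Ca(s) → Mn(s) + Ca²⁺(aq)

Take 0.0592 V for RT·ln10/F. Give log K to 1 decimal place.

The Mn²⁺/Mn couple is reduced (cathode); E°cell = −1.17 − (−2.88) = +1.71 V with n = 2.
At equilibrium E = 0, so log K = nE°cell / 0.0592 = (2)(+1.71) / 0.0592 = 57.8.

log K = 57.8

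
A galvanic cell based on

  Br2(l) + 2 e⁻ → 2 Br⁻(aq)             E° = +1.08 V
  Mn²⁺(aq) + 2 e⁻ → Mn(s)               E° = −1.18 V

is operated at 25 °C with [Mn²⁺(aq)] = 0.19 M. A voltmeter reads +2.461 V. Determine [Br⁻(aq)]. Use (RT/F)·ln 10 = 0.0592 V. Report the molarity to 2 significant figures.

The Br₂/Br⁻ couple has the larger reduction potential, so it is the cathode: E°cell = +1.08 − (−1.18) = +2.26 V and n = 2.
From the Nernst equation, log Q = n(E° − E)/0.0592 = 2·(+2.26 − (+2.461))/0.0592 = −6.791.
For Br2(l) + Mn(s) → 2 Br⁻(aq) + Mn²⁺(aq), the reaction quotient is Q = [Br⁻(aq)]^2·[Mn²⁺(aq)].
Substituting the known concentrations and solving, log [Br⁻(aq)] = −3.035 and [Br⁻(aq)] = 0.00092 M.

0.00092 M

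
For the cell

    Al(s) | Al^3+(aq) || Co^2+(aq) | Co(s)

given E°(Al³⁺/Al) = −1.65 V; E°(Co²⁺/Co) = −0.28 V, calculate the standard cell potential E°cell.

By convention the left-hand electrode in cell notation is the anode (oxidation) and the right-hand electrode is the cathode (reduction).
E°cell = E°(right) − E°(left) = −0.28 − (−1.65) = +1.37 V.

+1.37 V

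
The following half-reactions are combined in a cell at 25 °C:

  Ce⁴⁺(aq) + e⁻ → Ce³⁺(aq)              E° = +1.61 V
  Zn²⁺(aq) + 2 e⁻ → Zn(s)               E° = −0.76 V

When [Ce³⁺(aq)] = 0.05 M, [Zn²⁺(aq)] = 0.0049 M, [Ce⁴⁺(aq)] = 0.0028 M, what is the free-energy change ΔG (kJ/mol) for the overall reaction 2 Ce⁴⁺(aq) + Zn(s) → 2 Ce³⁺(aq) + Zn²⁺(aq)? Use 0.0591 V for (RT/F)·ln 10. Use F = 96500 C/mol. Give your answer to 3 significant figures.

The standard cell potential is +1.61 − (−0.76) = +2.37 V, with n = 2 electrons in the balanced equation.
Q = ([Ce³⁺(aq)]^2·[Zn²⁺(aq)]) / [Ce⁴⁺(aq)]^2 = 1.56, so log Q = 0.194 and E = +2.37 − (0.0591/2)(0.194) = +2.3643 V.
Then ΔG = −nFE = −2 × 96500 × +2.3643 J/mol = −456 kJ/mol.

−456 kJ/mol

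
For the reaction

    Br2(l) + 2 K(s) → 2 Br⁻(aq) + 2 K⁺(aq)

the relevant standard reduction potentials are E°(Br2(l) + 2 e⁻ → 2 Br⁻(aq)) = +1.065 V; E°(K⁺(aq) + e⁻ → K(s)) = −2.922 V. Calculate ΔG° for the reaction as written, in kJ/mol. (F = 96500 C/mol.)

−769 kJ/mol

In the reaction as written Br2(l) is reduced, so the Br₂/Br⁻ couple is the cathode and K⁺/K is the anode.
E°cell = +1.065 − (−2.922) = +3.987 V; balancing electrons gives n = 2.
ΔG° = −nFE°cell = −(2)(96500)(+3.987) J/mol = −769 kJ/mol.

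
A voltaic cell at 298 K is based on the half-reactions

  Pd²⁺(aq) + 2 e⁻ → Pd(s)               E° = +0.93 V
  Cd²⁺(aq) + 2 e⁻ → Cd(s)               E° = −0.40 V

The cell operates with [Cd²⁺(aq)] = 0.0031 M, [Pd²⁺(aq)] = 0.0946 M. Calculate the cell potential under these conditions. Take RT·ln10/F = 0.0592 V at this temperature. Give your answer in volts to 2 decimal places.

Since E°(Pd²⁺/Pd) > E°(Cd²⁺/Cd), Pd²⁺/Pd serves as the cathode.
E°cell = E°cat − E°an = +0.93 − (−0.40) = +1.33 V; n = 2.
The balanced reaction is Pd²⁺(aq) + Cd(s) → Pd(s) + Cd²⁺(aq), so Q = [Cd²⁺(aq)] / [Pd²⁺(aq)] = 0.0328 and log Q = −1.485.
Applying E = E° − (RT ln10/nF)·log Q gives +1.33 − (0.0592/2)(−1.485) = +1.37 V.

+1.37 V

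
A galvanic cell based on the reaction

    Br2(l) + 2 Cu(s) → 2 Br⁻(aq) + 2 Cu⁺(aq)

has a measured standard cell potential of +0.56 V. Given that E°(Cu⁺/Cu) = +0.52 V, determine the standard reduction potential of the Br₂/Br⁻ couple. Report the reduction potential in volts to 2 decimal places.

+1.08 V

In the reaction as written the Br₂/Br⁻ couple is reduced (cathode) and Cu⁺/Cu is oxidized (anode), so E°cell = E°(Br₂/Br⁻) − E°(Cu⁺/Cu).
E°(Br₂/Br⁻) = E°cell + E°(anode) = +0.56 + (+0.52) = +1.08 V.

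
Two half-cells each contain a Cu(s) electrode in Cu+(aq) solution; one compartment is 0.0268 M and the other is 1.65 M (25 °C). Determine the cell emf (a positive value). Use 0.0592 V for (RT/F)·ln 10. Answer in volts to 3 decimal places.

0.106 V

For a concentration cell E°cell = 0, since both electrodes use the same couple.
The compartment with the higher Cu+(aq) concentration (1.65 M) acts as the cathode; ions are reduced there and produced at the dilute (0.0268 M) anode.
With n = 1, Ecell = −(0.0592/1)·log([dilute]/[conc]) = −(0.0592/1)·log(0.0268/1.65) = +0.106 V.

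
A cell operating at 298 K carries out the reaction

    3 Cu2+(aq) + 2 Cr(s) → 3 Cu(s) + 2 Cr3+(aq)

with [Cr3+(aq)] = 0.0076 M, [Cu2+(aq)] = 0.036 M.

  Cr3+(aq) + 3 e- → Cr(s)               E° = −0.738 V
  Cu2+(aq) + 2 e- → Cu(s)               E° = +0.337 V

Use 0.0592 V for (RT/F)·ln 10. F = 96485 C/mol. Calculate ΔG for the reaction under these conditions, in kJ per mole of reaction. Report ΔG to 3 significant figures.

−622 kJ/mol

The standard cell potential is +0.337 − (−0.738) = +1.075 V, with n = 6 electrons in the balanced equation.
The reaction quotient is [Cr3+(aq)]^2 / [Cu2+(aq)]^3 = 1.24; by Nernst, E = +1.075 − (0.0592/6)(0.093) = +1.0741 V.
Finally ΔG = −nFE = −(6)(96485 C/mol)(+1.0741 V) = −622 kJ/mol.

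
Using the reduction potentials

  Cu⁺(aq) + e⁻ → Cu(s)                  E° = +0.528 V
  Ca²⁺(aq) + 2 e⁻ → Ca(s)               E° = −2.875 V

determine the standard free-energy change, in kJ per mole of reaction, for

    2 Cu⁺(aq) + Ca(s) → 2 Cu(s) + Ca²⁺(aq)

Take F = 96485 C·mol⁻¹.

In the reaction as written Cu⁺(aq) is reduced, so the Cu⁺/Cu couple is the cathode and Ca²⁺/Ca is the anode.
E°cell = +0.528 − (−2.875) = +3.403 V; balancing electrons gives n = 2.
ΔG° = −nFE°cell = −(2)(96485)(+3.403) J/mol = −657 kJ/mol.

−657 kJ/mol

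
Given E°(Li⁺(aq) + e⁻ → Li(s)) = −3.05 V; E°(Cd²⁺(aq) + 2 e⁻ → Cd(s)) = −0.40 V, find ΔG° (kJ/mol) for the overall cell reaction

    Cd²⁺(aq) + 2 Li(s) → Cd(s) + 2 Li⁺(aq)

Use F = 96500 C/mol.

In the reaction as written Cd²⁺(aq) is reduced, so the Cd²⁺/Cd couple is the cathode and Li⁺/Li is the anode.
E°cell = −0.40 − (−3.05) = +2.65 V; balancing electrons gives n = 2.
ΔG° = −nFE°cell = −(2)(96500)(+2.65) J/mol = −511 kJ/mol.

−511 kJ/mol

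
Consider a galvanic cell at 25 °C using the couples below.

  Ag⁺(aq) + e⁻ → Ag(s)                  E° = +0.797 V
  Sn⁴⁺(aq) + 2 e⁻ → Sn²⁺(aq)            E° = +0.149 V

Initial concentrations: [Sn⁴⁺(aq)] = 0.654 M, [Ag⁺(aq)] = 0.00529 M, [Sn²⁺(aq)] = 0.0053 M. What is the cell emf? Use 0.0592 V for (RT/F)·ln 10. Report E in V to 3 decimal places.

Ag⁺/Ag is reduced (cathode, E° = +0.797 V) and Sn⁴⁺/Sn²⁺ is oxidized (anode).
E°cell = E°cat − E°an = +0.797 − (+0.149) = +0.648 V; n = 2.
Balancing gives 2 Ag⁺(aq) + Sn²⁺(aq) → 2 Ag(s) + Sn⁴⁺(aq); hence Q = [Sn⁴⁺(aq)] / ([Ag⁺(aq)]^2·[Sn²⁺(aq)]) = 4.41×10^6 (log Q = 6.644).
By the Nernst equation, E = +0.648 − (0.0592/2)·(6.644) = +0.451 V.

+0.451 V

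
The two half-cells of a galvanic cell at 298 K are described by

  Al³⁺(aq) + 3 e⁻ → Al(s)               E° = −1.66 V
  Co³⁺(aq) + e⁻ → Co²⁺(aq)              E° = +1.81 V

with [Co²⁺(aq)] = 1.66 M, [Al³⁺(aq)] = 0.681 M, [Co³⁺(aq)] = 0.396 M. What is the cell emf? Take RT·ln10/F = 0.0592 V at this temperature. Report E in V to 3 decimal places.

Since E°(Co³⁺/Co²⁺) > E°(Al³⁺/Al), Co³⁺/Co²⁺ serves as the cathode.
E°cell = E°cat − E°an = +1.81 − (−1.66) = +3.47 V; n = 3.
For the overall reaction 3 Co³⁺(aq) + Al(s) → 3 Co²⁺(aq) + Al³⁺(aq), Q = ([Co²⁺(aq)]^3·[Al³⁺(aq)]) / [Co³⁺(aq)]^3 = 50.2, giving log Q = 1.700.
E = E° − (0.0592/n)·log Q = +3.47 − (0.0592/3)(1.700) = +3.436 V.

+3.436 V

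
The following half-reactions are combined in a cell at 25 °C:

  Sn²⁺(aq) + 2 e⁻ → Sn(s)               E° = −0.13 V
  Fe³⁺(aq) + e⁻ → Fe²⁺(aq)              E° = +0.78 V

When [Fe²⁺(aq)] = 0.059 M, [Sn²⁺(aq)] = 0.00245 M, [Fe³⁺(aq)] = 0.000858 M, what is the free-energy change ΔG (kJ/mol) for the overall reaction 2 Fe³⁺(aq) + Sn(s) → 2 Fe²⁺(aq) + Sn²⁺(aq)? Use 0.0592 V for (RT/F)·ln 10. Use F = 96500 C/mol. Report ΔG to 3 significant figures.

−170 kJ/mol

With Fe³⁺/Fe²⁺ reduced at the cathode, E°cell = +0.78 − (−0.13) = +0.91 V and n = 2.
Q = ([Fe²⁺(aq)]^2·[Sn²⁺(aq)]) / [Fe³⁺(aq)]^2 = 11.6, so log Q = 1.064 and E = +0.91 − (0.0592/2)(1.064) = +0.8785 V.
Then ΔG = −nFE = −2 × 96500 × +0.8785 J/mol = −170 kJ/mol.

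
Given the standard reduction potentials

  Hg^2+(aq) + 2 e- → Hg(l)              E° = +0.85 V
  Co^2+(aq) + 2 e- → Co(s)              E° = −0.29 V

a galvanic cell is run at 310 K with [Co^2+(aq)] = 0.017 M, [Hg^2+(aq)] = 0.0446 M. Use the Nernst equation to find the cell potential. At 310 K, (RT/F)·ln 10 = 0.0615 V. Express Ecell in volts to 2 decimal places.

+1.15 V

The Hg²⁺/Hg couple has the more positive E°, so it is the cathode; Co²⁺/Co is the anode.
E°cell = +0.85 − (−0.29) = +1.14 V, with n = 2 electrons transferred.
The balanced reaction is Hg^2+(aq) + Co(s) → Hg(l) + Co^2+(aq), so Q = [Co^2+(aq)] / [Hg^2+(aq)] = 0.381 and log Q = −0.419.
By the Nernst equation, E = +1.14 − (0.0615/2)·(−0.419) = +1.15 V.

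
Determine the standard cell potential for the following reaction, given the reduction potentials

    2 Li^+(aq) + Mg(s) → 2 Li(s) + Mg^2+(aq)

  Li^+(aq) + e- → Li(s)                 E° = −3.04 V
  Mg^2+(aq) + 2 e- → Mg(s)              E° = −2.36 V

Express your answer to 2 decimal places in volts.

−0.68 V

Li^+(aq) gains electrons, so the Li⁺/Li couple is the cathode; the Mg²⁺/Mg couple is the anode.
E°cell = E°(cathode) − E°(anode) = −3.04 − (−2.36) = −0.68 V.
The negative E°cell means the reaction is non-spontaneous in the direction written.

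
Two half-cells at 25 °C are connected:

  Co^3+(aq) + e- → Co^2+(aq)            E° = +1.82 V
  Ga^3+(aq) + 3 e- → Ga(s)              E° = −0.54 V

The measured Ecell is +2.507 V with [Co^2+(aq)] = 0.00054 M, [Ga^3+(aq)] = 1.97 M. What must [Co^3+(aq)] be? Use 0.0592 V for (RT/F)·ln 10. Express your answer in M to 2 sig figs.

The Co³⁺/Co²⁺ couple has the larger reduction potential, so it is the cathode: E°cell = +1.82 − (−0.54) = +2.36 V and n = 3.
Rearranging E = E° − (0.0592/n)·log Q gives log Q = 3(+2.36 − (+2.507))/0.0592 = −7.449.
The balanced reaction is 3 Co^3+(aq) + Ga(s) → 3 Co^2+(aq) + Ga^3+(aq), so Q = ([Co^2+(aq)]^3·[Ga^3+(aq)]) / [Co^3+(aq)]^3.
Substituting the known concentrations and solving, log [Co^3+(aq)] = −0.686 and [Co^3+(aq)] = 0.21 M.

0.21 M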